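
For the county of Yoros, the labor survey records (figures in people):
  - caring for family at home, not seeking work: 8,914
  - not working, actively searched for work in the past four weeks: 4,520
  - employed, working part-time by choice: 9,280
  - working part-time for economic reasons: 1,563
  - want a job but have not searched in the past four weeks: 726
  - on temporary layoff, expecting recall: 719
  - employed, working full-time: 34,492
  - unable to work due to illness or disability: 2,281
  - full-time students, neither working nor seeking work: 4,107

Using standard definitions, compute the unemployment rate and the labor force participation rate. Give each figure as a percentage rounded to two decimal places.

Unemployment rate ≈ 10.36%; labor force participation rate ≈ 75.93%.

Employed = 9,280 + 1,563 + 34,492 = 45,335 (anyone who worked, including part-time for economic reasons, counts as employed).
Unemployed = 4,520 + 719 = 5,239 (jobless and actively searching, or on temporary layoff).
Labor force = 45,335 + 5,239 = 50,574.
Not in labor force = 8,914 + 726 + 2,281 + 4,107 = 16,028 (those not working and not actively searching are outside the labor force — including those who want a job but have given up searching).
Civilian working-age population = 50,574 + 16,028 = 66,602.
Unemployment rate = 5,239 / 50,574 = 10.36%.
Labor force participation rate = 50,574 / 66,602 = 75.93%.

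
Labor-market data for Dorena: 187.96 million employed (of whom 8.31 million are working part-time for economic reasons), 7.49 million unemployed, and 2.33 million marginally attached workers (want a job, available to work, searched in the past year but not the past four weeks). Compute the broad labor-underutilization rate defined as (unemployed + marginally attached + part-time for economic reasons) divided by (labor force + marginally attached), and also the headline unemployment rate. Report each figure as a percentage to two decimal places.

Labor force = 187.96 + 7.49 = 195.45 million.
Numerator = 7.49 + 2.33 + 8.31 = 18.13 million.
Denominator = 195.45 + 2.33 = 197.78 million.
Broad rate = 18.13 / 197.78 = 9.17%.
Headline unemployment rate = 7.49 / 195.45 = 3.83%.

Broad underutilization rate ≈ 9.17%; headline unemployment rate ≈ 3.83%.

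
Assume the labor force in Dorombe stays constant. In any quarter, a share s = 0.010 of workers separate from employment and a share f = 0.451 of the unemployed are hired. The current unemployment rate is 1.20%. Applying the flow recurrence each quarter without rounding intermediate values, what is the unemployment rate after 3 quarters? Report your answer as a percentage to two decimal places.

Unemployment rate after three quarters ≈ 2.02%.

With a fixed labor force, u_{t+1} = u_t + s·(1−u_t) − f·u_t = u_t·(1−s−f) + s.
Here 1−s−f = 0.539 and s = 0.010.
u_1 = 0.012000 × 0.539 + 0.010 = 0.016468.
u_2 = 0.016468 × 0.539 + 0.010 = 0.018876.
u_3 = 0.018876 × 0.539 + 0.010 = 0.020174.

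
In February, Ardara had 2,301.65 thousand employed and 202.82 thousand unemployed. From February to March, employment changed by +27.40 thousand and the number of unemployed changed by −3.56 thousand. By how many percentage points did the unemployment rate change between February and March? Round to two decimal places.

The unemployment rate changed by −0.22 percentage points.

February: labor force = 2,301.65 + 202.82 = 2,504.47; u = 202.82/2,504.47 = 8.10%.
March: labor force = 2,329.05 + 199.26 = 2,528.31; u = 199.26/2,528.31 = 7.88%.
Change = 7.88% − 8.10% = −0.22 pp.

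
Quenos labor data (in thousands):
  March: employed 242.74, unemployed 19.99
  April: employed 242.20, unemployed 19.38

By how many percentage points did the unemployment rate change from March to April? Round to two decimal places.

March: labor force = 242.74 + 19.99 = 262.73; u = 19.99/262.73 = 7.61%.
April: labor force = 242.20 + 19.38 = 261.58; u = 19.38/261.58 = 7.41%.
Change = 7.41% − 7.61% = −0.20 pp.

The unemployment rate changed by −0.20 percentage points.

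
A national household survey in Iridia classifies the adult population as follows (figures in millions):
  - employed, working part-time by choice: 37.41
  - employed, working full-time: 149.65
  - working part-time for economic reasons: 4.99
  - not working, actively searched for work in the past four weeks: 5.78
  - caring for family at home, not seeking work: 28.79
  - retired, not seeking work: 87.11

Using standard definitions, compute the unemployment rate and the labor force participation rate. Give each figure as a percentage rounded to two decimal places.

Employed = 37.41 + 149.65 + 4.99 = 192.05 million (anyone who worked, including part-time for economic reasons, counts as employed).
Unemployed = 5.78 million.
Labor force = 192.05 + 5.78 = 197.83 million.
Not in labor force = 28.79 + 87.11 = 115.90 million (those not working and not actively searching are outside the labor force).
Civilian working-age population = 197.83 + 115.90 = 313.73 million.
Unemployment rate = 5.78 / 197.83 = 2.92%.
Labor force participation rate = 197.83 / 313.73 = 63.06%.

Unemployment rate ≈ 2.92%; labor force participation rate ≈ 63.06%.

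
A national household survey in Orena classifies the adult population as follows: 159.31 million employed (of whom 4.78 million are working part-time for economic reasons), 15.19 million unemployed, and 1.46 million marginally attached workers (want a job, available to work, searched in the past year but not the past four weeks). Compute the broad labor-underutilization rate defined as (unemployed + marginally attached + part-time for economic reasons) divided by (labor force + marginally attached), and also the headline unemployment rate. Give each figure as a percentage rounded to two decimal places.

Broad underutilization rate ≈ 12.18%; headline unemployment rate ≈ 8.70%.

Labor force = 159.31 + 15.19 = 174.50 million.
Numerator = 15.19 + 1.46 + 4.78 = 21.43 million.
Denominator = 174.50 + 1.46 = 175.96 million.
Broad rate = 21.43 / 175.96 = 12.18%.
Headline unemployment rate = 15.19 / 174.50 = 8.70%.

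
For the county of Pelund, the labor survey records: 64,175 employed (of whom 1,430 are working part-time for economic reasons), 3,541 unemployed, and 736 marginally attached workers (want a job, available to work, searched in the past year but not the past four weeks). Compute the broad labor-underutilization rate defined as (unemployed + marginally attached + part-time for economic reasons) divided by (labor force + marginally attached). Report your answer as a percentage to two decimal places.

Labor force = 64,175 + 3,541 = 67,716.
Numerator = 3,541 + 736 + 1,430 = 5,707.
Denominator = 67,716 + 736 = 68,452.
Broad rate = 5,707 / 68,452 = 8.34%.

Broad underutilization rate ≈ 8.34%.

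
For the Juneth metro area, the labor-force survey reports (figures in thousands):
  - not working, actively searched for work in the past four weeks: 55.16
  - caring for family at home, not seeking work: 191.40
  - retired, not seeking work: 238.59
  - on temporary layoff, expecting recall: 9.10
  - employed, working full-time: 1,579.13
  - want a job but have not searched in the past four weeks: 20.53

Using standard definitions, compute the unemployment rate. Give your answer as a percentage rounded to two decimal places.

Unemployment rate ≈ 3.91%.

Employed = 1,579.13 thousand.
Unemployed = 55.16 + 9.10 = 64.26 thousand (jobless and actively searching, or on temporary layoff).
Labor force = 1,579.13 + 64.26 = 1,643.39 thousand.
Unemployment rate = 64.26 / 1,643.39 = 3.91%.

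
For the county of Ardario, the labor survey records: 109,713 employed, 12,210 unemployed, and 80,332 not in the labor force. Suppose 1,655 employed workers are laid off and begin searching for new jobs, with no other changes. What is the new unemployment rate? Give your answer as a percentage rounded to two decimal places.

New unemployment rate ≈ 11.37%.

Initially, labor force = 109,713 + 12,210 = 121,923, so u = 12,210/121,923 = 10.01%.
After the change, employed falls and unemployed rises by 1,655; labor force unchanged → E = 108,058, U = 13,865, labor force = 121,923.
New unemployment rate = 13,865 / 121,923 = 11.37%.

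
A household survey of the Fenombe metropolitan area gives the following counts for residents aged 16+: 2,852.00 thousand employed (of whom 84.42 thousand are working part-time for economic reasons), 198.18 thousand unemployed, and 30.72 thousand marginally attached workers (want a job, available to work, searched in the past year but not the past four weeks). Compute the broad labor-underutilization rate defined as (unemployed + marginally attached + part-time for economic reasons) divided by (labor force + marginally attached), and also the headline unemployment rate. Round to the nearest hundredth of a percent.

Broad underutilization rate ≈ 10.17%; headline unemployment rate ≈ 6.50%.

Labor force = 2,852.00 + 198.18 = 3,050.18 thousand.
Numerator = 198.18 + 30.72 + 84.42 = 313.32 thousand.
Denominator = 3,050.18 + 30.72 = 3,080.90 thousand.
Broad rate = 313.32 / 3,080.90 = 10.17%.
Headline unemployment rate = 198.18 / 3,050.18 = 6.50%.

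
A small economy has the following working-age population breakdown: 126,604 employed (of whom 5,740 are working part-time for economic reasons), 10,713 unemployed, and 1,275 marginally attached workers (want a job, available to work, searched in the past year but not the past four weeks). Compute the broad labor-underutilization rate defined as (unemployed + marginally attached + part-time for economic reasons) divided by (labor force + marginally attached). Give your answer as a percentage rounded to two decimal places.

Labor force = 126,604 + 10,713 = 137,317.
Numerator = 10,713 + 1,275 + 5,740 = 17,728.
Denominator = 137,317 + 1,275 = 138,592.
Broad rate = 17,728 / 138,592 = 12.79%.

Broad underutilization rate ≈ 12.79%.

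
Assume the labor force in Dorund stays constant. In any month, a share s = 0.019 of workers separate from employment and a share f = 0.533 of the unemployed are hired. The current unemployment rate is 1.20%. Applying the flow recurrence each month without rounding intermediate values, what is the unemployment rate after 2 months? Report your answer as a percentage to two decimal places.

Unemployment rate after two months ≈ 2.99%.

With a fixed labor force, u_{t+1} = u_t + s·(1−u_t) − f·u_t = u_t·(1−s−f) + s.
Here 1−s−f = 0.448 and s = 0.019.
u_1 = 0.012000 × 0.448 + 0.019 = 0.024376.
u_2 = 0.024376 × 0.448 + 0.019 = 0.029920.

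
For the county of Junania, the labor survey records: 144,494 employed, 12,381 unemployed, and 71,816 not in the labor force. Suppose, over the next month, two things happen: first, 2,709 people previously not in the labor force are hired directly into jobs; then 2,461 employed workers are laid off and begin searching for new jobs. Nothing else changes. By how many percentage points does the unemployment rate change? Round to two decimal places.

The unemployment rate changes by +1.41 percentage points.

Initially, labor force = 144,494 + 12,381 = 156,875, so u = 12,381/156,875 = 7.89%.
After the first change, employed and labor force both rise by 2,709; unemployed unchanged → E = 147,203, U = 12,381, labor force = 159,584.
After the second change, employed falls and unemployed rises by 2,461; labor force unchanged → E = 144,742, U = 14,842, labor force = 159,584.
New unemployment rate = 14,842 / 159,584 = 9.30%.
Change = 9.30% − 7.89% = +1.41 percentage points.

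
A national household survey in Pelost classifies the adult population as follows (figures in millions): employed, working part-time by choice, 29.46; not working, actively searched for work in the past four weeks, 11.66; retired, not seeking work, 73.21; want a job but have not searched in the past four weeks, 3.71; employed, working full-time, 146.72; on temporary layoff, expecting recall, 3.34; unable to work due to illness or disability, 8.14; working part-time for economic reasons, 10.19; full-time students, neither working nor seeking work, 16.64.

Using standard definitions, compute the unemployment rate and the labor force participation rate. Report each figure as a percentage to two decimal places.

Unemployment rate ≈ 7.45%; labor force participation rate ≈ 66.44%.

Employed = 29.46 + 146.72 + 10.19 = 186.37 million (anyone who worked, including part-time for economic reasons, counts as employed).
Unemployed = 11.66 + 3.34 = 15.00 million (jobless and actively searching, or on temporary layoff).
Labor force = 186.37 + 15.00 = 201.37 million.
Not in labor force = 73.21 + 3.71 + 8.14 + 16.64 = 101.70 million (those not working and not actively searching are outside the labor force — including those who want a job but have given up searching).
Civilian working-age population = 201.37 + 101.70 = 303.07 million.
Unemployment rate = 15.00 / 201.37 = 7.45%.
Labor force participation rate = 201.37 / 303.07 = 66.44%.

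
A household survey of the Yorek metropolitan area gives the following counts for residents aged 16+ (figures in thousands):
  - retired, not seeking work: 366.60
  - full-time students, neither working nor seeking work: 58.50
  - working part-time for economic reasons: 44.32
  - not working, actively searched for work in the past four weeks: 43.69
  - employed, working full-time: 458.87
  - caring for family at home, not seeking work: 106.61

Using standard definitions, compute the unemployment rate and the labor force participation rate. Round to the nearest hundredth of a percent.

Unemployment rate ≈ 7.99%; labor force participation rate ≈ 50.70%.

Employed = 44.32 + 458.87 = 503.19 thousand (anyone who worked, including part-time for economic reasons, counts as employed).
Unemployed = 43.69 thousand.
Labor force = 503.19 + 43.69 = 546.88 thousand.
Not in labor force = 366.60 + 58.50 + 106.61 = 531.71 thousand (those not working and not actively searching are outside the labor force).
Civilian working-age population = 546.88 + 531.71 = 1,078.59 thousand.
Unemployment rate = 43.69 / 546.88 = 7.99%.
Labor force participation rate = 546.88 / 1,078.59 = 50.70%.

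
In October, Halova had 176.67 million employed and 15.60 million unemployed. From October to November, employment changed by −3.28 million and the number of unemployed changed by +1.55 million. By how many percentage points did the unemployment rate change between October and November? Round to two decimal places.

The unemployment rate changed by +0.89 percentage points.

October: labor force = 176.67 + 15.60 = 192.27; u = 15.60/192.27 = 8.11%.
November: labor force = 173.39 + 17.15 = 190.54; u = 17.15/190.54 = 9.00%.
Change = 9.00% − 8.11% = +0.89 pp.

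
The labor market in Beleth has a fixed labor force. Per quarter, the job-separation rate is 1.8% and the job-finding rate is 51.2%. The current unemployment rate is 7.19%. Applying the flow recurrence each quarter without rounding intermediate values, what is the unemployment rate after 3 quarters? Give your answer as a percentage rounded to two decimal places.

Unemployment rate after three quarters ≈ 3.79%.

With a fixed labor force, u_{t+1} = u_t + s·(1−u_t) − f·u_t = u_t·(1−s−f) + s.
Here 1−s−f = 0.470 and s = 0.018.
u_1 = 0.071900 × 0.470 + 0.018 = 0.051793.
u_2 = 0.051793 × 0.470 + 0.018 = 0.042343.
u_3 = 0.042343 × 0.470 + 0.018 = 0.037901.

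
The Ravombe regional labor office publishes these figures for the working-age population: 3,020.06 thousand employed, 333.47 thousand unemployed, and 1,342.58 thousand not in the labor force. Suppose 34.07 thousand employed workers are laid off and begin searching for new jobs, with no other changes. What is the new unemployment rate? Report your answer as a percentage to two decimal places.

Initially, labor force = 3,020.06 + 333.47 = 3,353.53 thousand, so u = 333.47/3,353.53 = 9.94%.
After the change, employed falls and unemployed rises by 34.07; labor force unchanged → E = 2,985.99, U = 367.54, labor force = 3,353.53 thousand.
New unemployment rate = 367.54 / 3,353.53 = 10.96%.

New unemployment rate ≈ 10.96%.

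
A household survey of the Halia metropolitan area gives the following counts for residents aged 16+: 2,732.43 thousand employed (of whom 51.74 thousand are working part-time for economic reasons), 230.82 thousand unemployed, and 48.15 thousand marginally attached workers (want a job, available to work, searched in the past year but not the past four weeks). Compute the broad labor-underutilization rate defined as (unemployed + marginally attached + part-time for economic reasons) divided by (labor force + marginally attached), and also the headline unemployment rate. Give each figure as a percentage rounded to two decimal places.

Labor force = 2,732.43 + 230.82 = 2,963.25 thousand.
Numerator = 230.82 + 48.15 + 51.74 = 330.71 thousand.
Denominator = 2,963.25 + 48.15 = 3,011.40 thousand.
Broad rate = 330.71 / 3,011.40 = 10.98%.
Headline unemployment rate = 230.82 / 2,963.25 = 7.79%.

Broad underutilization rate ≈ 10.98%; headline unemployment rate ≈ 7.79%.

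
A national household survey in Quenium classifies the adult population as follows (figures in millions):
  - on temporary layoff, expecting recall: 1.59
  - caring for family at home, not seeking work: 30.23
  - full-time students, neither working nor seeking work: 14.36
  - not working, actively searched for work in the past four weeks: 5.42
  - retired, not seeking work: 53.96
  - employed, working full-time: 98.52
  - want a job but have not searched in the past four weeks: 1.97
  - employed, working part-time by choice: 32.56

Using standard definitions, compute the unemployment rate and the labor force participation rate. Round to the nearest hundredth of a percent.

Employed = 98.52 + 32.56 = 131.08 million.
Unemployed = 1.59 + 5.42 = 7.01 million (jobless and actively searching, or on temporary layoff).
Labor force = 131.08 + 7.01 = 138.09 million.
Not in labor force = 30.23 + 14.36 + 53.96 + 1.97 = 100.52 million (those not working and not actively searching are outside the labor force — including those who want a job but have given up searching).
Civilian working-age population = 138.09 + 100.52 = 238.61 million.
Unemployment rate = 7.01 / 138.09 = 5.08%.
Labor force participation rate = 138.09 / 238.61 = 57.87%.

Unemployment rate ≈ 5.08%; labor force participation rate ≈ 57.87%.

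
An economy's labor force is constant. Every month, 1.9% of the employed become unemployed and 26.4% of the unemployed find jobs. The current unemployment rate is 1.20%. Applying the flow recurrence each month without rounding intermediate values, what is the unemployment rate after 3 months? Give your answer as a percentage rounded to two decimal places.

With a fixed labor force, u_{t+1} = u_t + s·(1−u_t) − f·u_t = u_t·(1−s−f) + s.
Here 1−s−f = 0.717 and s = 0.019.
u_1 = 0.012000 × 0.717 + 0.019 = 0.027604.
u_2 = 0.027604 × 0.717 + 0.019 = 0.038792.
u_3 = 0.038792 × 0.717 + 0.019 = 0.046814.

Unemployment rate after three months ≈ 4.68%.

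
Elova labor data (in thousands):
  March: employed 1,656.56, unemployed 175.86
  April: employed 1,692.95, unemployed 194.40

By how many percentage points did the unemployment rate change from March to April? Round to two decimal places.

The unemployment rate changed by +0.70 percentage points.

March: labor force = 1,656.56 + 175.86 = 1,832.42; u = 175.86/1,832.42 = 9.60%.
April: labor force = 1,692.95 + 194.40 = 1,887.35; u = 194.40/1,887.35 = 10.30%.
Change = 10.30% − 9.60% = +0.70 pp.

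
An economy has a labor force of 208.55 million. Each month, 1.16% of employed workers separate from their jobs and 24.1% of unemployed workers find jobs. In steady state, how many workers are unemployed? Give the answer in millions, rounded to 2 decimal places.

About 9.58 million are unemployed in steady state.

Steady-state unemployment rate u* = s/(s+f) = 1.16/(1.16+24.1) = 0.045922.
Unemployed = u* × labor force = 0.045922 × 208.55 ≈ 9.58 million.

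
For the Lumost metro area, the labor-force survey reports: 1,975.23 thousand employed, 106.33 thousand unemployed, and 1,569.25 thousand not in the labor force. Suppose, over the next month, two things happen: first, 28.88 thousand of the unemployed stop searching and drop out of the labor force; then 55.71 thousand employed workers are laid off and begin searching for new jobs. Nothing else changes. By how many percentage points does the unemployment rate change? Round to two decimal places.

Initially, labor force = 1,975.23 + 106.33 = 2,081.56 thousand, so u = 106.33/2,081.56 = 5.11%.
After the first change, unemployed and labor force both fall by 28.88 → E = 1,975.23, U = 77.45, labor force = 2,052.68 thousand.
After the second change, employed falls and unemployed rises by 55.71; labor force unchanged → E = 1,919.52, U = 133.16, labor force = 2,052.68 thousand.
New unemployment rate = 133.16 / 2,052.68 = 6.49%.
Change = 6.49% − 5.11% = +1.38 percentage points.

The unemployment rate changes by +1.38 percentage points.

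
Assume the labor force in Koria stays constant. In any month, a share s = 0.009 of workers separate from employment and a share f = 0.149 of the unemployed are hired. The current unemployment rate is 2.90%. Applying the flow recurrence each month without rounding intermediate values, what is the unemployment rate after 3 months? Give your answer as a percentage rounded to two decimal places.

Unemployment rate after three months ≈ 4.03%.

With a fixed labor force, u_{t+1} = u_t + s·(1−u_t) − f·u_t = u_t·(1−s−f) + s.
Here 1−s−f = 0.842 and s = 0.009.
u_1 = 0.029000 × 0.842 + 0.009 = 0.033418.
u_2 = 0.033418 × 0.842 + 0.009 = 0.037138.
u_3 = 0.037138 × 0.842 + 0.009 = 0.040270.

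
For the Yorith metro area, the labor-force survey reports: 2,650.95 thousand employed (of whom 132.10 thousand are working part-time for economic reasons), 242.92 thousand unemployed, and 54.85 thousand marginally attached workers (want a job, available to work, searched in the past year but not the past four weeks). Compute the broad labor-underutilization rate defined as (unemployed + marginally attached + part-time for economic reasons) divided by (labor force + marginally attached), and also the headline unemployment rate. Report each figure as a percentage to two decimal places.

Labor force = 2,650.95 + 242.92 = 2,893.87 thousand.
Numerator = 242.92 + 54.85 + 132.10 = 429.87 thousand.
Denominator = 2,893.87 + 54.85 = 2,948.72 thousand.
Broad rate = 429.87 / 2,948.72 = 14.58%.
Headline unemployment rate = 242.92 / 2,893.87 = 8.39%.

Broad underutilization rate ≈ 14.58%; headline unemployment rate ≈ 8.39%.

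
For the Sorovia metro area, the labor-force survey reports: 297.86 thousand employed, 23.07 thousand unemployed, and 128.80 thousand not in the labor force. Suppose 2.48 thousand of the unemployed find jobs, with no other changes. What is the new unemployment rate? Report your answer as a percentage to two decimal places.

Initially, labor force = 297.86 + 23.07 = 320.93 thousand, so u = 23.07/320.93 = 7.19%.
After the change, unemployed falls and employed rises by 2.48; labor force unchanged → E = 300.34, U = 20.59, labor force = 320.93 thousand.
New unemployment rate = 20.59 / 320.93 = 6.42%.

New unemployment rate ≈ 6.42%.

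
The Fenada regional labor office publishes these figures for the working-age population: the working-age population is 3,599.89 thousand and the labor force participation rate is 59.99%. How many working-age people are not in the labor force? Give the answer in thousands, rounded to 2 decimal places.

Share not in the labor force = 1 − 0.5999 = 0.4001.
Not in labor force = 0.4001 × 3,599.89 ≈ 1,440.32 thousand.

About 1,440.32 thousand are not in the labor force.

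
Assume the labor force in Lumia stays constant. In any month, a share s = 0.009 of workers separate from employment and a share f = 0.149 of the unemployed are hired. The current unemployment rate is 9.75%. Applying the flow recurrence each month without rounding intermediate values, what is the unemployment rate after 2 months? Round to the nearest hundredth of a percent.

Unemployment rate after two months ≈ 8.57%.

With a fixed labor force, u_{t+1} = u_t + s·(1−u_t) − f·u_t = u_t·(1−s−f) + s.
Here 1−s−f = 0.842 and s = 0.009.
u_1 = 0.097500 × 0.842 + 0.009 = 0.091095.
u_2 = 0.091095 × 0.842 + 0.009 = 0.085702.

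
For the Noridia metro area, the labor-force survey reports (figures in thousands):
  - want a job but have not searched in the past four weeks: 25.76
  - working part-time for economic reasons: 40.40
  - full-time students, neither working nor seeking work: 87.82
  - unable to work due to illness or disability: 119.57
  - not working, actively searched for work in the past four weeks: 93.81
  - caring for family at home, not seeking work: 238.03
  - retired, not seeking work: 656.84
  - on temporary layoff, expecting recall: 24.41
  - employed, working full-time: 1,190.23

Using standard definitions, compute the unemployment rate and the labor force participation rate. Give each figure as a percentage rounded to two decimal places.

Unemployment rate ≈ 8.76%; labor force participation rate ≈ 54.46%.

Employed = 40.40 + 1,190.23 = 1,230.63 thousand (anyone who worked, including part-time for economic reasons, counts as employed).
Unemployed = 93.81 + 24.41 = 118.22 thousand (jobless and actively searching, or on temporary layoff).
Labor force = 1,230.63 + 118.22 = 1,348.85 thousand.
Not in labor force = 25.76 + 87.82 + 119.57 + 238.03 + 656.84 = 1,128.02 thousand (those not working and not actively searching are outside the labor force — including those who want a job but have given up searching).
Civilian working-age population = 1,348.85 + 1,128.02 = 2,476.87 thousand.
Unemployment rate = 118.22 / 1,348.85 = 8.76%.
Labor force participation rate = 1,348.85 / 2,476.87 = 54.46%.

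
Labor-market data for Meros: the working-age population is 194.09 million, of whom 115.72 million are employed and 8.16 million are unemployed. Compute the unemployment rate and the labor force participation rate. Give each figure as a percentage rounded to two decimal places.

Labor force = employed + unemployed = 115.72 + 8.16 = 123.88 million.
Unemployment rate = 8.16 / 123.88 = 6.59%.
Labor force participation rate = 123.88 / 194.09 = 63.83%.

Unemployment rate ≈ 6.59%; labor force participation rate ≈ 63.83%.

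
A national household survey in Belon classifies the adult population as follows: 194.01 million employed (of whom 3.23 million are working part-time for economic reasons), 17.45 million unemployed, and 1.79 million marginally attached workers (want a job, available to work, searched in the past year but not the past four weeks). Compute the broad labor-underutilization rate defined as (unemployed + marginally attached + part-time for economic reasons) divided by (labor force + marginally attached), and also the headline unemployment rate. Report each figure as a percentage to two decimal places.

Labor force = 194.01 + 17.45 = 211.46 million.
Numerator = 17.45 + 1.79 + 3.23 = 22.47 million.
Denominator = 211.46 + 1.79 = 213.25 million.
Broad rate = 22.47 / 213.25 = 10.54%.
Headline unemployment rate = 17.45 / 211.46 = 8.25%.

Broad underutilization rate ≈ 10.54%; headline unemployment rate ≈ 8.25%.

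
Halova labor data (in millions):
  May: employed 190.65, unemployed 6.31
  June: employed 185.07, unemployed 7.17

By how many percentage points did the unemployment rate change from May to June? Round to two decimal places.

May: labor force = 190.65 + 6.31 = 196.96; u = 6.31/196.96 = 3.20%.
June: labor force = 185.07 + 7.17 = 192.24; u = 7.17/192.24 = 3.73%.
Change = 3.73% − 3.20% = +0.53 pp.

The unemployment rate changed by +0.53 percentage points.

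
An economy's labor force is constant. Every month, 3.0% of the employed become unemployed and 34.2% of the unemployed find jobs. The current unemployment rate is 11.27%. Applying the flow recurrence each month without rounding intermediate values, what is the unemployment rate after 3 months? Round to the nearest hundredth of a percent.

With a fixed labor force, u_{t+1} = u_t + s·(1−u_t) − f·u_t = u_t·(1−s−f) + s.
Here 1−s−f = 0.628 and s = 0.030.
u_1 = 0.112700 × 0.628 + 0.030 = 0.100776.
u_2 = 0.100776 × 0.628 + 0.030 = 0.093287.
u_3 = 0.093287 × 0.628 + 0.030 = 0.088584.

Unemployment rate after three months ≈ 8.86%.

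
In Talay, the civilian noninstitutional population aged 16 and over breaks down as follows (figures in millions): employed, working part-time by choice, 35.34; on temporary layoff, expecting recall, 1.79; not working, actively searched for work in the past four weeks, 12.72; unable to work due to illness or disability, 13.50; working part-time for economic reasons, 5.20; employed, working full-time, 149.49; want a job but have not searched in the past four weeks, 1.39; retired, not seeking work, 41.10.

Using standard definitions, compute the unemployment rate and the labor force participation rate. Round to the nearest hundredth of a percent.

Unemployment rate ≈ 7.09%; labor force participation rate ≈ 78.51%.

Employed = 35.34 + 5.20 + 149.49 = 190.03 million (anyone who worked, including part-time for economic reasons, counts as employed).
Unemployed = 1.79 + 12.72 = 14.51 million (jobless and actively searching, or on temporary layoff).
Labor force = 190.03 + 14.51 = 204.54 million.
Not in labor force = 13.50 + 1.39 + 41.10 = 55.99 million (those not working and not actively searching are outside the labor force — including those who want a job but have given up searching).
Civilian working-age population = 204.54 + 55.99 = 260.53 million.
Unemployment rate = 14.51 / 204.54 = 7.09%.
Labor force participation rate = 204.54 / 260.53 = 78.51%.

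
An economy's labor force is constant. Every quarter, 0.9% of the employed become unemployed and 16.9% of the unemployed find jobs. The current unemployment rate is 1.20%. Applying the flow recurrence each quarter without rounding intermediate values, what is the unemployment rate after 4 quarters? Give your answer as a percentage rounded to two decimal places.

Unemployment rate after four quarters ≈ 3.30%.

With a fixed labor force, u_{t+1} = u_t + s·(1−u_t) − f·u_t = u_t·(1−s−f) + s.
Here 1−s−f = 0.822 and s = 0.009.
u_1 = 0.012000 × 0.822 + 0.009 = 0.018864.
u_2 = 0.018864 × 0.822 + 0.009 = 0.024506.
u_3 = 0.024506 × 0.822 + 0.009 = 0.029144.
u_4 = 0.029144 × 0.822 + 0.009 = 0.032956.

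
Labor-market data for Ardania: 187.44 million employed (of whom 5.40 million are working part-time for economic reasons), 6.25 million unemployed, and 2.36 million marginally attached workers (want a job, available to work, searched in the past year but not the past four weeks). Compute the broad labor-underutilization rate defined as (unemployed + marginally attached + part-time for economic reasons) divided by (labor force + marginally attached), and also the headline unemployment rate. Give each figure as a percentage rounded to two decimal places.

Labor force = 187.44 + 6.25 = 193.69 million.
Numerator = 6.25 + 2.36 + 5.40 = 14.01 million.
Denominator = 193.69 + 2.36 = 196.05 million.
Broad rate = 14.01 / 196.05 = 7.15%.
Headline unemployment rate = 6.25 / 193.69 = 3.23%.

Broad underutilization rate ≈ 7.15%; headline unemployment rate ≈ 3.23%.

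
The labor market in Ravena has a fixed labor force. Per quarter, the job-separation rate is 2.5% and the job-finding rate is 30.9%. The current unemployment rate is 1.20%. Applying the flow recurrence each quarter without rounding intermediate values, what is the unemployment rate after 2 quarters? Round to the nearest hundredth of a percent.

Unemployment rate after two quarters ≈ 4.70%.

With a fixed labor force, u_{t+1} = u_t + s·(1−u_t) − f·u_t = u_t·(1−s−f) + s.
Here 1−s−f = 0.666 and s = 0.025.
u_1 = 0.012000 × 0.666 + 0.025 = 0.032992.
u_2 = 0.032992 × 0.666 + 0.025 = 0.046973.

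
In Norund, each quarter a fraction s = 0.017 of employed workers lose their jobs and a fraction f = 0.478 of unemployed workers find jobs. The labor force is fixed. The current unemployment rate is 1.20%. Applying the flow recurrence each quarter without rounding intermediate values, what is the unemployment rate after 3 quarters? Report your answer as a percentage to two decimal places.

With a fixed labor force, u_{t+1} = u_t + s·(1−u_t) − f·u_t = u_t·(1−s−f) + s.
Here 1−s−f = 0.505 and s = 0.017.
u_1 = 0.012000 × 0.505 + 0.017 = 0.023060.
u_2 = 0.023060 × 0.505 + 0.017 = 0.028645.
u_3 = 0.028645 × 0.505 + 0.017 = 0.031466.

Unemployment rate after three quarters ≈ 3.15%.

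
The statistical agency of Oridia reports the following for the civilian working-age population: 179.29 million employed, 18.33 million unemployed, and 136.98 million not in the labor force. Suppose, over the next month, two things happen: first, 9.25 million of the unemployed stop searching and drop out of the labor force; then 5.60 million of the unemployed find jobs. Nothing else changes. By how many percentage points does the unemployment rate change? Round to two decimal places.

The unemployment rate changes by −7.43 percentage points.

Initially, labor force = 179.29 + 18.33 = 197.62 million, so u = 18.33/197.62 = 9.28%.
After the first change, unemployed and labor force both fall by 9.25 → E = 179.29, U = 9.08, labor force = 188.37 million.
After the second change, unemployed falls and employed rises by 5.60; labor force unchanged → E = 184.89, U = 3.48, labor force = 188.37 million.
New unemployment rate = 3.48 / 188.37 = 1.85%.
Change = 1.85% − 9.28% = −7.43 percentage points.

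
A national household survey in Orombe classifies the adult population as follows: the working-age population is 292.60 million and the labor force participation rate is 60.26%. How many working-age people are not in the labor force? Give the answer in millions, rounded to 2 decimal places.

Share not in the labor force = 1 − 0.6026 = 0.3974.
Not in labor force = 0.3974 × 292.60 ≈ 116.28 million.

About 116.28 million are not in the labor force.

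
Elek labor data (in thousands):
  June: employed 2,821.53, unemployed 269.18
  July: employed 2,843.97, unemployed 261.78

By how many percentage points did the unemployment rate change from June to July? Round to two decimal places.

The unemployment rate changed by −0.28 percentage points.

June: labor force = 2,821.53 + 269.18 = 3,090.71; u = 269.18/3,090.71 = 8.71%.
July: labor force = 2,843.97 + 261.78 = 3,105.75; u = 261.78/3,105.75 = 8.43%.
Change = 8.43% − 8.71% = −0.28 pp.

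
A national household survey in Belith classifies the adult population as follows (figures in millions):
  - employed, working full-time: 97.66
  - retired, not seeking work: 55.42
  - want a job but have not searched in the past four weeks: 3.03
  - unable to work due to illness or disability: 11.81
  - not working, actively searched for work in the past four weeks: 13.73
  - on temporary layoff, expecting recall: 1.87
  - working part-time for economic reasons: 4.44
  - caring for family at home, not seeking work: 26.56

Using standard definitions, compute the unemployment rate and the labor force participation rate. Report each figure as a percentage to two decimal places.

Employed = 97.66 + 4.44 = 102.10 million (anyone who worked, including part-time for economic reasons, counts as employed).
Unemployed = 13.73 + 1.87 = 15.60 million (jobless and actively searching, or on temporary layoff).
Labor force = 102.10 + 15.60 = 117.70 million.
Not in labor force = 55.42 + 3.03 + 11.81 + 26.56 = 96.82 million (those not working and not actively searching are outside the labor force — including those who want a job but have given up searching).
Civilian working-age population = 117.70 + 96.82 = 214.52 million.
Unemployment rate = 15.60 / 117.70 = 13.25%.
Labor force participation rate = 117.70 / 214.52 = 54.87%.

Unemployment rate ≈ 13.25%; labor force participation rate ≈ 54.87%.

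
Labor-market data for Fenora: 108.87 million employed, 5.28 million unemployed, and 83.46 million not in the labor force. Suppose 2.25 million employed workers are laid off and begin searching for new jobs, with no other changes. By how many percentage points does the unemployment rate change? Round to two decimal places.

Initially, labor force = 108.87 + 5.28 = 114.15 million, so u = 5.28/114.15 = 4.63%.
After the change, employed falls and unemployed rises by 2.25; labor force unchanged → E = 106.62, U = 7.53, labor force = 114.15 million.
New unemployment rate = 7.53 / 114.15 = 6.60%.
Change = 6.60% − 4.63% = +1.97 percentage points.

The unemployment rate changes by +1.97 percentage points.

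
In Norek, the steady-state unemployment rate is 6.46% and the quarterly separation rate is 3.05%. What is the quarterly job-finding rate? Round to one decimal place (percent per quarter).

From u* = s/(s+f): f = s·(1−u)/u.
f = 3.05 × (1 − 0.0646) / 0.0646 = 2.8530 / 0.0646 ≈ 44.2% per quarter.

Job-finding rate ≈ 44.2% per quarter.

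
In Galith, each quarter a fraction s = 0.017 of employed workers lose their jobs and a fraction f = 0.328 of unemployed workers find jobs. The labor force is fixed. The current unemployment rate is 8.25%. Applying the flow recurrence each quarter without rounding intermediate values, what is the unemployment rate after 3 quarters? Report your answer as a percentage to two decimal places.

Unemployment rate after three quarters ≈ 5.86%.

With a fixed labor force, u_{t+1} = u_t + s·(1−u_t) − f·u_t = u_t·(1−s−f) + s.
Here 1−s−f = 0.655 and s = 0.017.
u_1 = 0.082500 × 0.655 + 0.017 = 0.071038.
u_2 = 0.071038 × 0.655 + 0.017 = 0.063530.
u_3 = 0.063530 × 0.655 + 0.017 = 0.058612.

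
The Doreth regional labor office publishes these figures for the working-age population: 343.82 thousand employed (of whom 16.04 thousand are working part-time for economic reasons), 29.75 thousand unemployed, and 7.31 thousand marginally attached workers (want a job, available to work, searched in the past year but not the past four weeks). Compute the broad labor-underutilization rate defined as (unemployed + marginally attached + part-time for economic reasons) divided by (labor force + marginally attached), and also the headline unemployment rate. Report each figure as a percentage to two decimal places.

Broad underutilization rate ≈ 13.94%; headline unemployment rate ≈ 7.96%.

Labor force = 343.82 + 29.75 = 373.57 thousand.
Numerator = 29.75 + 7.31 + 16.04 = 53.10 thousand.
Denominator = 373.57 + 7.31 = 380.88 thousand.
Broad rate = 53.10 / 380.88 = 13.94%.
Headline unemployment rate = 29.75 / 373.57 = 7.96%.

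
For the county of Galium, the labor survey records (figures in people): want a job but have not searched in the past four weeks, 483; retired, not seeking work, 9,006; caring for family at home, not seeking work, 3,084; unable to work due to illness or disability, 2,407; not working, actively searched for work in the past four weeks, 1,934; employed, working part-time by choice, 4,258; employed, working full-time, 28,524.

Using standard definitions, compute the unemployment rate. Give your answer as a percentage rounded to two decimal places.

Unemployment rate ≈ 5.57%.

Employed = 4,258 + 28,524 = 32,782.
Unemployed = 1,934.
Labor force = 32,782 + 1,934 = 34,716.
Unemployment rate = 1,934 / 34,716 = 5.57%.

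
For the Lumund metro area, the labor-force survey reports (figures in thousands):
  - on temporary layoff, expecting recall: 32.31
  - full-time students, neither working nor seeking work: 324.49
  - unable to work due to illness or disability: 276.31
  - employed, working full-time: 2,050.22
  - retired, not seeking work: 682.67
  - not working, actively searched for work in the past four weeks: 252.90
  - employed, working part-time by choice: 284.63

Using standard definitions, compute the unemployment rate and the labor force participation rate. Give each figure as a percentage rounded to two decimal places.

Unemployment rate ≈ 10.89%; labor force participation rate ≈ 67.12%.

Employed = 2,050.22 + 284.63 = 2,334.85 thousand.
Unemployed = 32.31 + 252.90 = 285.21 thousand (jobless and actively searching, or on temporary layoff).
Labor force = 2,334.85 + 285.21 = 2,620.06 thousand.
Not in labor force = 324.49 + 276.31 + 682.67 = 1,283.47 thousand (those not working and not actively searching are outside the labor force).
Civilian working-age population = 2,620.06 + 1,283.47 = 3,903.53 thousand.
Unemployment rate = 285.21 / 2,620.06 = 10.89%.
Labor force participation rate = 2,620.06 / 3,903.53 = 67.12%.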